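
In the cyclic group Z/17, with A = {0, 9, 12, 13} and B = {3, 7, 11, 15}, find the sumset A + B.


Work in Z/17Z: reduce every sum a + b modulo 17.
Enumerate all 16 pairs:
a = 0: 0+3=3, 0+7=7, 0+11=11, 0+15=15
a = 9: 9+3=12, 9+7=16, 9+11=3, 9+15=7
a = 12: 12+3=15, 12+7=2, 12+11=6, 12+15=10
a = 13: 13+3=16, 13+7=3, 13+11=7, 13+15=11
Distinct residues collected: {2, 3, 6, 7, 10, 11, 12, 15, 16}
|A + B| = 9 (out of 17 total residues).

A + B = {2, 3, 6, 7, 10, 11, 12, 15, 16}


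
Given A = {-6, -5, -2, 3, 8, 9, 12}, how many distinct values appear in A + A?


A + A = {a + a' : a, a' ∈ A}; |A| = 7.
General bounds: 2|A| - 1 ≤ |A + A| ≤ |A|(|A|+1)/2, i.e. 13 ≤ |A + A| ≤ 28.
Lower bound 2|A|-1 is attained iff A is an arithmetic progression.
Enumerate sums a + a' for a ≤ a' (symmetric, so this suffices):
a = -6: -6+-6=-12, -6+-5=-11, -6+-2=-8, -6+3=-3, -6+8=2, -6+9=3, -6+12=6
a = -5: -5+-5=-10, -5+-2=-7, -5+3=-2, -5+8=3, -5+9=4, -5+12=7
a = -2: -2+-2=-4, -2+3=1, -2+8=6, -2+9=7, -2+12=10
a = 3: 3+3=6, 3+8=11, 3+9=12, 3+12=15
a = 8: 8+8=16, 8+9=17, 8+12=20
a = 9: 9+9=18, 9+12=21
a = 12: 12+12=24
Distinct sums: {-12, -11, -10, -8, -7, -4, -3, -2, 1, 2, 3, 4, 6, 7, 10, 11, 12, 15, 16, 17, 18, 20, 21, 24}
|A + A| = 24

|A + A| = 24


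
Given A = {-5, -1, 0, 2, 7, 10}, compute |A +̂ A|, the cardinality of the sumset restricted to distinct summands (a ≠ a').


Restricted sumset: A +̂ A = {a + a' : a ∈ A, a' ∈ A, a ≠ a'}.
Equivalently, take A + A and drop any sum 2a that is achievable ONLY as a + a for a ∈ A (i.e. sums representable only with equal summands).
Enumerate pairs (a, a') with a < a' (symmetric, so each unordered pair gives one sum; this covers all a ≠ a'):
  -5 + -1 = -6
  -5 + 0 = -5
  -5 + 2 = -3
  -5 + 7 = 2
  -5 + 10 = 5
  -1 + 0 = -1
  -1 + 2 = 1
  -1 + 7 = 6
  -1 + 10 = 9
  0 + 2 = 2
  0 + 7 = 7
  0 + 10 = 10
  2 + 7 = 9
  2 + 10 = 12
  7 + 10 = 17
Collected distinct sums: {-6, -5, -3, -1, 1, 2, 5, 6, 7, 9, 10, 12, 17}
|A +̂ A| = 13
(Reference bound: |A +̂ A| ≥ 2|A| - 3 for |A| ≥ 2, with |A| = 6 giving ≥ 9.)

|A +̂ A| = 13


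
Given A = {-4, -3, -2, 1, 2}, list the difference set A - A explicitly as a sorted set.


A - A = {a - a' : a, a' ∈ A}.
Compute a - a' for each ordered pair (a, a'):
a = -4: -4--4=0, -4--3=-1, -4--2=-2, -4-1=-5, -4-2=-6
a = -3: -3--4=1, -3--3=0, -3--2=-1, -3-1=-4, -3-2=-5
a = -2: -2--4=2, -2--3=1, -2--2=0, -2-1=-3, -2-2=-4
a = 1: 1--4=5, 1--3=4, 1--2=3, 1-1=0, 1-2=-1
a = 2: 2--4=6, 2--3=5, 2--2=4, 2-1=1, 2-2=0
Collecting distinct values (and noting 0 appears from a-a):
A - A = {-6, -5, -4, -3, -2, -1, 0, 1, 2, 3, 4, 5, 6}
|A - A| = 13

A - A = {-6, -5, -4, -3, -2, -1, 0, 1, 2, 3, 4, 5, 6}


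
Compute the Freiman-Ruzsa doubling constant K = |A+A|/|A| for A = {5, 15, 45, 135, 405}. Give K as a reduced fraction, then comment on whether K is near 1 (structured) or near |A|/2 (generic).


|A| = 5.
Compute A + A by enumerating all 25 pairs.
A + A = {10, 20, 30, 50, 60, 90, 140, 150, 180, 270, 410, 420, 450, 540, 810}, so |A + A| = 15.
K = |A + A| / |A| = 15/5 = 3/1 ≈ 3.0000.
Reference: AP of size 5 gives K = 9/5 ≈ 1.8000; a fully generic set of size 5 gives K ≈ 3.0000.

|A| = 5, |A + A| = 15, K = 15/5 = 3/1.


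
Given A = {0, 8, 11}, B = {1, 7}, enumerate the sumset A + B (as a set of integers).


A + B = {a + b : a ∈ A, b ∈ B}.
Enumerate all |A|·|B| = 3·2 = 6 pairs (a, b) and collect distinct sums.
a = 0: 0+1=1, 0+7=7
a = 8: 8+1=9, 8+7=15
a = 11: 11+1=12, 11+7=18
Collecting distinct sums: A + B = {1, 7, 9, 12, 15, 18}
|A + B| = 6

A + B = {1, 7, 9, 12, 15, 18}


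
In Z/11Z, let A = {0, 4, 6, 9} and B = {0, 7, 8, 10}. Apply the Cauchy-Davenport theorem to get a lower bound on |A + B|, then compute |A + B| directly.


Cauchy-Davenport: |A + B| ≥ min(p, |A| + |B| - 1) for A, B nonempty in Z/pZ.
|A| = 4, |B| = 4, p = 11.
CD lower bound = min(11, 4 + 4 - 1) = min(11, 7) = 7.
Compute A + B mod 11 directly:
a = 0: 0+0=0, 0+7=7, 0+8=8, 0+10=10
a = 4: 4+0=4, 4+7=0, 4+8=1, 4+10=3
a = 6: 6+0=6, 6+7=2, 6+8=3, 6+10=5
a = 9: 9+0=9, 9+7=5, 9+8=6, 9+10=8
A + B = {0, 1, 2, 3, 4, 5, 6, 7, 8, 9, 10}, so |A + B| = 11.
Verify: 11 ≥ 7? Yes ✓.

CD lower bound = 7, actual |A + B| = 11.


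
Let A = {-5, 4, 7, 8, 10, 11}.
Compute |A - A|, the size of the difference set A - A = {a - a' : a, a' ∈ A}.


A - A = {a - a' : a, a' ∈ A}; |A| = 6.
Bounds: 2|A|-1 ≤ |A - A| ≤ |A|² - |A| + 1, i.e. 11 ≤ |A - A| ≤ 31.
Note: 0 ∈ A - A always (from a - a). The set is symmetric: if d ∈ A - A then -d ∈ A - A.
Enumerate nonzero differences d = a - a' with a > a' (then include -d):
Positive differences: {1, 2, 3, 4, 6, 7, 9, 12, 13, 15, 16}
Full difference set: {0} ∪ (positive diffs) ∪ (negative diffs).
|A - A| = 1 + 2·11 = 23 (matches direct enumeration: 23).

|A - A| = 23


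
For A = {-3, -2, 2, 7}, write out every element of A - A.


A - A = {a - a' : a, a' ∈ A}.
Compute a - a' for each ordered pair (a, a'):
a = -3: -3--3=0, -3--2=-1, -3-2=-5, -3-7=-10
a = -2: -2--3=1, -2--2=0, -2-2=-4, -2-7=-9
a = 2: 2--3=5, 2--2=4, 2-2=0, 2-7=-5
a = 7: 7--3=10, 7--2=9, 7-2=5, 7-7=0
Collecting distinct values (and noting 0 appears from a-a):
A - A = {-10, -9, -5, -4, -1, 0, 1, 4, 5, 9, 10}
|A - A| = 11

A - A = {-10, -9, -5, -4, -1, 0, 1, 4, 5, 9, 10}


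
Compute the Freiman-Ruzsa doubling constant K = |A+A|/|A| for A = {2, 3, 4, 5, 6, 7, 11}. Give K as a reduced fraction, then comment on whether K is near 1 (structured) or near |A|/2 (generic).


|A| = 7.
Compute A + A by enumerating all 49 pairs.
A + A = {4, 5, 6, 7, 8, 9, 10, 11, 12, 13, 14, 15, 16, 17, 18, 22}, so |A + A| = 16.
K = |A + A| / |A| = 16/7 (already in lowest terms) ≈ 2.2857.
Reference: AP of size 7 gives K = 13/7 ≈ 1.8571; a fully generic set of size 7 gives K ≈ 4.0000.

|A| = 7, |A + A| = 16, K = 16/7.


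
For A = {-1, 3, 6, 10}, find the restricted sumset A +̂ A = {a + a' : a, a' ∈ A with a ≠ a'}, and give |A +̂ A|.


Restricted sumset: A +̂ A = {a + a' : a ∈ A, a' ∈ A, a ≠ a'}.
Equivalently, take A + A and drop any sum 2a that is achievable ONLY as a + a for a ∈ A (i.e. sums representable only with equal summands).
Enumerate pairs (a, a') with a < a' (symmetric, so each unordered pair gives one sum; this covers all a ≠ a'):
  -1 + 3 = 2
  -1 + 6 = 5
  -1 + 10 = 9
  3 + 6 = 9
  3 + 10 = 13
  6 + 10 = 16
Collected distinct sums: {2, 5, 9, 13, 16}
|A +̂ A| = 5
(Reference bound: |A +̂ A| ≥ 2|A| - 3 for |A| ≥ 2, with |A| = 4 giving ≥ 5.)

|A +̂ A| = 5


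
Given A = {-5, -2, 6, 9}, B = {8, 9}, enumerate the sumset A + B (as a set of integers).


A + B = {a + b : a ∈ A, b ∈ B}.
Enumerate all |A|·|B| = 4·2 = 8 pairs (a, b) and collect distinct sums.
a = -5: -5+8=3, -5+9=4
a = -2: -2+8=6, -2+9=7
a = 6: 6+8=14, 6+9=15
a = 9: 9+8=17, 9+9=18
Collecting distinct sums: A + B = {3, 4, 6, 7, 14, 15, 17, 18}
|A + B| = 8

A + B = {3, 4, 6, 7, 14, 15, 17, 18}


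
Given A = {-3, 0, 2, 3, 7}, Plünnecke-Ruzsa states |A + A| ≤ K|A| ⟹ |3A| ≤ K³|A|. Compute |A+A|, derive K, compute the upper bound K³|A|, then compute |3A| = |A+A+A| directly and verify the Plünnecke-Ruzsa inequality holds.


|A| = 5.
Step 1: Compute A + A by enumerating all 25 pairs.
A + A = {-6, -3, -1, 0, 2, 3, 4, 5, 6, 7, 9, 10, 14}, so |A + A| = 13.
Step 2: Doubling constant K = |A + A|/|A| = 13/5 = 13/5 ≈ 2.6000.
Step 3: Plünnecke-Ruzsa gives |3A| ≤ K³·|A| = (2.6000)³ · 5 ≈ 87.8800.
Step 4: Compute 3A = A + A + A directly by enumerating all triples (a,b,c) ∈ A³; |3A| = 23.
Step 5: Check 23 ≤ 87.8800? Yes ✓.

K = 13/5, Plünnecke-Ruzsa bound K³|A| ≈ 87.8800, |3A| = 23, inequality holds.


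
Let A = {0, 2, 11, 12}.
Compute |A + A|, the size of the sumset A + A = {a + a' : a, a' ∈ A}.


A + A = {a + a' : a, a' ∈ A}; |A| = 4.
General bounds: 2|A| - 1 ≤ |A + A| ≤ |A|(|A|+1)/2, i.e. 7 ≤ |A + A| ≤ 10.
Lower bound 2|A|-1 is attained iff A is an arithmetic progression.
Enumerate sums a + a' for a ≤ a' (symmetric, so this suffices):
a = 0: 0+0=0, 0+2=2, 0+11=11, 0+12=12
a = 2: 2+2=4, 2+11=13, 2+12=14
a = 11: 11+11=22, 11+12=23
a = 12: 12+12=24
Distinct sums: {0, 2, 4, 11, 12, 13, 14, 22, 23, 24}
|A + A| = 10

|A + A| = 10


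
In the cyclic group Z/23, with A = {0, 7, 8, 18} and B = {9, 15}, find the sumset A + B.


Work in Z/23Z: reduce every sum a + b modulo 23.
Enumerate all 8 pairs:
a = 0: 0+9=9, 0+15=15
a = 7: 7+9=16, 7+15=22
a = 8: 8+9=17, 8+15=0
a = 18: 18+9=4, 18+15=10
Distinct residues collected: {0, 4, 9, 10, 15, 16, 17, 22}
|A + B| = 8 (out of 23 total residues).

A + B = {0, 4, 9, 10, 15, 16, 17, 22}


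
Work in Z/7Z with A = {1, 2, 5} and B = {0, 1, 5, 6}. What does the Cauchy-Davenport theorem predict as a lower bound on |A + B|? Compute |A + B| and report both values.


Cauchy-Davenport: |A + B| ≥ min(p, |A| + |B| - 1) for A, B nonempty in Z/pZ.
|A| = 3, |B| = 4, p = 7.
CD lower bound = min(7, 3 + 4 - 1) = min(7, 6) = 6.
Compute A + B mod 7 directly:
a = 1: 1+0=1, 1+1=2, 1+5=6, 1+6=0
a = 2: 2+0=2, 2+1=3, 2+5=0, 2+6=1
a = 5: 5+0=5, 5+1=6, 5+5=3, 5+6=4
A + B = {0, 1, 2, 3, 4, 5, 6}, so |A + B| = 7.
Verify: 7 ≥ 6? Yes ✓.

CD lower bound = 6, actual |A + B| = 7.


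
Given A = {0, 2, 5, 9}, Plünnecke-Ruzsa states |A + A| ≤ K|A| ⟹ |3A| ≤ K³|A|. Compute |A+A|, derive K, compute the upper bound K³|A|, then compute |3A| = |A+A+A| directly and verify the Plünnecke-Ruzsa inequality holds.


|A| = 4.
Step 1: Compute A + A by enumerating all 16 pairs.
A + A = {0, 2, 4, 5, 7, 9, 10, 11, 14, 18}, so |A + A| = 10.
Step 2: Doubling constant K = |A + A|/|A| = 10/4 = 10/4 ≈ 2.5000.
Step 3: Plünnecke-Ruzsa gives |3A| ≤ K³·|A| = (2.5000)³ · 4 ≈ 62.5000.
Step 4: Compute 3A = A + A + A directly by enumerating all triples (a,b,c) ∈ A³; |3A| = 19.
Step 5: Check 19 ≤ 62.5000? Yes ✓.

K = 10/4, Plünnecke-Ruzsa bound K³|A| ≈ 62.5000, |3A| = 19, inequality holds.


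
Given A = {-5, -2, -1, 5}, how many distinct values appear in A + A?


A + A = {a + a' : a, a' ∈ A}; |A| = 4.
General bounds: 2|A| - 1 ≤ |A + A| ≤ |A|(|A|+1)/2, i.e. 7 ≤ |A + A| ≤ 10.
Lower bound 2|A|-1 is attained iff A is an arithmetic progression.
Enumerate sums a + a' for a ≤ a' (symmetric, so this suffices):
a = -5: -5+-5=-10, -5+-2=-7, -5+-1=-6, -5+5=0
a = -2: -2+-2=-4, -2+-1=-3, -2+5=3
a = -1: -1+-1=-2, -1+5=4
a = 5: 5+5=10
Distinct sums: {-10, -7, -6, -4, -3, -2, 0, 3, 4, 10}
|A + A| = 10

|A + A| = 10


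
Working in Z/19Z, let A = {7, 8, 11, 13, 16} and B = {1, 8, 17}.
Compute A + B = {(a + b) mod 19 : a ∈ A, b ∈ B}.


Work in Z/19Z: reduce every sum a + b modulo 19.
Enumerate all 15 pairs:
a = 7: 7+1=8, 7+8=15, 7+17=5
a = 8: 8+1=9, 8+8=16, 8+17=6
a = 11: 11+1=12, 11+8=0, 11+17=9
a = 13: 13+1=14, 13+8=2, 13+17=11
a = 16: 16+1=17, 16+8=5, 16+17=14
Distinct residues collected: {0, 2, 5, 6, 8, 9, 11, 12, 14, 15, 16, 17}
|A + B| = 12 (out of 19 total residues).

A + B = {0, 2, 5, 6, 8, 9, 11, 12, 14, 15, 16, 17}


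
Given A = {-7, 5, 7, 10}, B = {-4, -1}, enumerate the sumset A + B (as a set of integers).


A + B = {a + b : a ∈ A, b ∈ B}.
Enumerate all |A|·|B| = 4·2 = 8 pairs (a, b) and collect distinct sums.
a = -7: -7+-4=-11, -7+-1=-8
a = 5: 5+-4=1, 5+-1=4
a = 7: 7+-4=3, 7+-1=6
a = 10: 10+-4=6, 10+-1=9
Collecting distinct sums: A + B = {-11, -8, 1, 3, 4, 6, 9}
|A + B| = 7

A + B = {-11, -8, 1, 3, 4, 6, 9}


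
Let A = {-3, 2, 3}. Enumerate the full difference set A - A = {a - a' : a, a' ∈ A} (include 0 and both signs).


A - A = {a - a' : a, a' ∈ A}.
Compute a - a' for each ordered pair (a, a'):
a = -3: -3--3=0, -3-2=-5, -3-3=-6
a = 2: 2--3=5, 2-2=0, 2-3=-1
a = 3: 3--3=6, 3-2=1, 3-3=0
Collecting distinct values (and noting 0 appears from a-a):
A - A = {-6, -5, -1, 0, 1, 5, 6}
|A - A| = 7

A - A = {-6, -5, -1, 0, 1, 5, 6}


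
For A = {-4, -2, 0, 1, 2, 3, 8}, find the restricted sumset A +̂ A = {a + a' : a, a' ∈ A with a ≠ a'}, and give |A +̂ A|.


Restricted sumset: A +̂ A = {a + a' : a ∈ A, a' ∈ A, a ≠ a'}.
Equivalently, take A + A and drop any sum 2a that is achievable ONLY as a + a for a ∈ A (i.e. sums representable only with equal summands).
Enumerate pairs (a, a') with a < a' (symmetric, so each unordered pair gives one sum; this covers all a ≠ a'):
  -4 + -2 = -6
  -4 + 0 = -4
  -4 + 1 = -3
  -4 + 2 = -2
  -4 + 3 = -1
  -4 + 8 = 4
  -2 + 0 = -2
  -2 + 1 = -1
  -2 + 2 = 0
  -2 + 3 = 1
  -2 + 8 = 6
  0 + 1 = 1
  0 + 2 = 2
  0 + 3 = 3
  0 + 8 = 8
  1 + 2 = 3
  1 + 3 = 4
  1 + 8 = 9
  2 + 3 = 5
  2 + 8 = 10
  3 + 8 = 11
Collected distinct sums: {-6, -4, -3, -2, -1, 0, 1, 2, 3, 4, 5, 6, 8, 9, 10, 11}
|A +̂ A| = 16
(Reference bound: |A +̂ A| ≥ 2|A| - 3 for |A| ≥ 2, with |A| = 7 giving ≥ 11.)

|A +̂ A| = 16


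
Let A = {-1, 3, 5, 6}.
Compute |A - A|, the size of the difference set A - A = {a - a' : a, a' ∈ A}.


A - A = {a - a' : a, a' ∈ A}; |A| = 4.
Bounds: 2|A|-1 ≤ |A - A| ≤ |A|² - |A| + 1, i.e. 7 ≤ |A - A| ≤ 13.
Note: 0 ∈ A - A always (from a - a). The set is symmetric: if d ∈ A - A then -d ∈ A - A.
Enumerate nonzero differences d = a - a' with a > a' (then include -d):
Positive differences: {1, 2, 3, 4, 6, 7}
Full difference set: {0} ∪ (positive diffs) ∪ (negative diffs).
|A - A| = 1 + 2·6 = 13 (matches direct enumeration: 13).

|A - A| = 13


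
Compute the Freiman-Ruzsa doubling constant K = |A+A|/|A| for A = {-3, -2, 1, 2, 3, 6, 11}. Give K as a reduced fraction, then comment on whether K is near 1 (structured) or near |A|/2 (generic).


|A| = 7.
Compute A + A by enumerating all 49 pairs.
A + A = {-6, -5, -4, -2, -1, 0, 1, 2, 3, 4, 5, 6, 7, 8, 9, 12, 13, 14, 17, 22}, so |A + A| = 20.
K = |A + A| / |A| = 20/7 (already in lowest terms) ≈ 2.8571.
Reference: AP of size 7 gives K = 13/7 ≈ 1.8571; a fully generic set of size 7 gives K ≈ 4.0000.

|A| = 7, |A + A| = 20, K = 20/7.


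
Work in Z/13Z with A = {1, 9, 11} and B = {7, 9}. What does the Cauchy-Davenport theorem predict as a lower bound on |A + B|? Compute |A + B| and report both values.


Cauchy-Davenport: |A + B| ≥ min(p, |A| + |B| - 1) for A, B nonempty in Z/pZ.
|A| = 3, |B| = 2, p = 13.
CD lower bound = min(13, 3 + 2 - 1) = min(13, 4) = 4.
Compute A + B mod 13 directly:
a = 1: 1+7=8, 1+9=10
a = 9: 9+7=3, 9+9=5
a = 11: 11+7=5, 11+9=7
A + B = {3, 5, 7, 8, 10}, so |A + B| = 5.
Verify: 5 ≥ 4? Yes ✓.

CD lower bound = 4, actual |A + B| = 5.


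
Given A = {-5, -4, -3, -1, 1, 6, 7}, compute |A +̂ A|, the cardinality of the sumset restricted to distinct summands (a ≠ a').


Restricted sumset: A +̂ A = {a + a' : a ∈ A, a' ∈ A, a ≠ a'}.
Equivalently, take A + A and drop any sum 2a that is achievable ONLY as a + a for a ∈ A (i.e. sums representable only with equal summands).
Enumerate pairs (a, a') with a < a' (symmetric, so each unordered pair gives one sum; this covers all a ≠ a'):
  -5 + -4 = -9
  -5 + -3 = -8
  -5 + -1 = -6
  -5 + 1 = -4
  -5 + 6 = 1
  -5 + 7 = 2
  -4 + -3 = -7
  -4 + -1 = -5
  -4 + 1 = -3
  -4 + 6 = 2
  -4 + 7 = 3
  -3 + -1 = -4
  -3 + 1 = -2
  -3 + 6 = 3
  -3 + 7 = 4
  -1 + 1 = 0
  -1 + 6 = 5
  -1 + 7 = 6
  1 + 6 = 7
  1 + 7 = 8
  6 + 7 = 13
Collected distinct sums: {-9, -8, -7, -6, -5, -4, -3, -2, 0, 1, 2, 3, 4, 5, 6, 7, 8, 13}
|A +̂ A| = 18
(Reference bound: |A +̂ A| ≥ 2|A| - 3 for |A| ≥ 2, with |A| = 7 giving ≥ 11.)

|A +̂ A| = 18


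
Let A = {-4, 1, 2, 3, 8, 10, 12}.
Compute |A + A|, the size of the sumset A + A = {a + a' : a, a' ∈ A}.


A + A = {a + a' : a, a' ∈ A}; |A| = 7.
General bounds: 2|A| - 1 ≤ |A + A| ≤ |A|(|A|+1)/2, i.e. 13 ≤ |A + A| ≤ 28.
Lower bound 2|A|-1 is attained iff A is an arithmetic progression.
Enumerate sums a + a' for a ≤ a' (symmetric, so this suffices):
a = -4: -4+-4=-8, -4+1=-3, -4+2=-2, -4+3=-1, -4+8=4, -4+10=6, -4+12=8
a = 1: 1+1=2, 1+2=3, 1+3=4, 1+8=9, 1+10=11, 1+12=13
a = 2: 2+2=4, 2+3=5, 2+8=10, 2+10=12, 2+12=14
a = 3: 3+3=6, 3+8=11, 3+10=13, 3+12=15
a = 8: 8+8=16, 8+10=18, 8+12=20
a = 10: 10+10=20, 10+12=22
a = 12: 12+12=24
Distinct sums: {-8, -3, -2, -1, 2, 3, 4, 5, 6, 8, 9, 10, 11, 12, 13, 14, 15, 16, 18, 20, 22, 24}
|A + A| = 22

|A + A| = 22


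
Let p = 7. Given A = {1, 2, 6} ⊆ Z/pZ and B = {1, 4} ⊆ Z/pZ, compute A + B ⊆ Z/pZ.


Work in Z/7Z: reduce every sum a + b modulo 7.
Enumerate all 6 pairs:
a = 1: 1+1=2, 1+4=5
a = 2: 2+1=3, 2+4=6
a = 6: 6+1=0, 6+4=3
Distinct residues collected: {0, 2, 3, 5, 6}
|A + B| = 5 (out of 7 total residues).

A + B = {0, 2, 3, 5, 6}


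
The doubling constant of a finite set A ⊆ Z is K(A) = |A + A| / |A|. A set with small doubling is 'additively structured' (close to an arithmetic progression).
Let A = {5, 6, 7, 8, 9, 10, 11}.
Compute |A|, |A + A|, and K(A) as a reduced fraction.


|A| = 7.
Compute A + A by enumerating all 49 pairs.
A + A = {10, 11, 12, 13, 14, 15, 16, 17, 18, 19, 20, 21, 22}, so |A + A| = 13.
K = |A + A| / |A| = 13/7 (already in lowest terms) ≈ 1.8571.
Reference: AP of size 7 gives K = 13/7 ≈ 1.8571; a fully generic set of size 7 gives K ≈ 4.0000.

|A| = 7, |A + A| = 13, K = 13/7.


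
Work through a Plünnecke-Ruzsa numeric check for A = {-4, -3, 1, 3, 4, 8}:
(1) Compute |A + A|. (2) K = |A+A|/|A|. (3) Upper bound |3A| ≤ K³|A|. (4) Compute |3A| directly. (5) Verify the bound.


|A| = 6.
Step 1: Compute A + A by enumerating all 36 pairs.
A + A = {-8, -7, -6, -3, -2, -1, 0, 1, 2, 4, 5, 6, 7, 8, 9, 11, 12, 16}, so |A + A| = 18.
Step 2: Doubling constant K = |A + A|/|A| = 18/6 = 18/6 ≈ 3.0000.
Step 3: Plünnecke-Ruzsa gives |3A| ≤ K³·|A| = (3.0000)³ · 6 ≈ 162.0000.
Step 4: Compute 3A = A + A + A directly by enumerating all triples (a,b,c) ∈ A³; |3A| = 32.
Step 5: Check 32 ≤ 162.0000? Yes ✓.

K = 18/6, Plünnecke-Ruzsa bound K³|A| ≈ 162.0000, |3A| = 32, inequality holds.


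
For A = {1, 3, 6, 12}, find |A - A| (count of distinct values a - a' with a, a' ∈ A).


A - A = {a - a' : a, a' ∈ A}; |A| = 4.
Bounds: 2|A|-1 ≤ |A - A| ≤ |A|² - |A| + 1, i.e. 7 ≤ |A - A| ≤ 13.
Note: 0 ∈ A - A always (from a - a). The set is symmetric: if d ∈ A - A then -d ∈ A - A.
Enumerate nonzero differences d = a - a' with a > a' (then include -d):
Positive differences: {2, 3, 5, 6, 9, 11}
Full difference set: {0} ∪ (positive diffs) ∪ (negative diffs).
|A - A| = 1 + 2·6 = 13 (matches direct enumeration: 13).

|A - A| = 13


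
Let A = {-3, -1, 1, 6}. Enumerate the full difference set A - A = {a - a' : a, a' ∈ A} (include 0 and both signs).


A - A = {a - a' : a, a' ∈ A}.
Compute a - a' for each ordered pair (a, a'):
a = -3: -3--3=0, -3--1=-2, -3-1=-4, -3-6=-9
a = -1: -1--3=2, -1--1=0, -1-1=-2, -1-6=-7
a = 1: 1--3=4, 1--1=2, 1-1=0, 1-6=-5
a = 6: 6--3=9, 6--1=7, 6-1=5, 6-6=0
Collecting distinct values (and noting 0 appears from a-a):
A - A = {-9, -7, -5, -4, -2, 0, 2, 4, 5, 7, 9}
|A - A| = 11

A - A = {-9, -7, -5, -4, -2, 0, 2, 4, 5, 7, 9}


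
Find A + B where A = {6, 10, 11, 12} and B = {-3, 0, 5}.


A + B = {a + b : a ∈ A, b ∈ B}.
Enumerate all |A|·|B| = 4·3 = 12 pairs (a, b) and collect distinct sums.
a = 6: 6+-3=3, 6+0=6, 6+5=11
a = 10: 10+-3=7, 10+0=10, 10+5=15
a = 11: 11+-3=8, 11+0=11, 11+5=16
a = 12: 12+-3=9, 12+0=12, 12+5=17
Collecting distinct sums: A + B = {3, 6, 7, 8, 9, 10, 11, 12, 15, 16, 17}
|A + B| = 11

A + B = {3, 6, 7, 8, 9, 10, 11, 12, 15, 16, 17}


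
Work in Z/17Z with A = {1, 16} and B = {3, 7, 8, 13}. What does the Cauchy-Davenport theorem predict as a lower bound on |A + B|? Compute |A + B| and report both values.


Cauchy-Davenport: |A + B| ≥ min(p, |A| + |B| - 1) for A, B nonempty in Z/pZ.
|A| = 2, |B| = 4, p = 17.
CD lower bound = min(17, 2 + 4 - 1) = min(17, 5) = 5.
Compute A + B mod 17 directly:
a = 1: 1+3=4, 1+7=8, 1+8=9, 1+13=14
a = 16: 16+3=2, 16+7=6, 16+8=7, 16+13=12
A + B = {2, 4, 6, 7, 8, 9, 12, 14}, so |A + B| = 8.
Verify: 8 ≥ 5? Yes ✓.

CD lower bound = 5, actual |A + B| = 8.


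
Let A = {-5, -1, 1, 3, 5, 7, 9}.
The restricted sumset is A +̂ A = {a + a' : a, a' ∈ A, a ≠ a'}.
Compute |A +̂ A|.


Restricted sumset: A +̂ A = {a + a' : a ∈ A, a' ∈ A, a ≠ a'}.
Equivalently, take A + A and drop any sum 2a that is achievable ONLY as a + a for a ∈ A (i.e. sums representable only with equal summands).
Enumerate pairs (a, a') with a < a' (symmetric, so each unordered pair gives one sum; this covers all a ≠ a'):
  -5 + -1 = -6
  -5 + 1 = -4
  -5 + 3 = -2
  -5 + 5 = 0
  -5 + 7 = 2
  -5 + 9 = 4
  -1 + 1 = 0
  -1 + 3 = 2
  -1 + 5 = 4
  -1 + 7 = 6
  -1 + 9 = 8
  1 + 3 = 4
  1 + 5 = 6
  1 + 7 = 8
  1 + 9 = 10
  3 + 5 = 8
  3 + 7 = 10
  3 + 9 = 12
  5 + 7 = 12
  5 + 9 = 14
  7 + 9 = 16
Collected distinct sums: {-6, -4, -2, 0, 2, 4, 6, 8, 10, 12, 14, 16}
|A +̂ A| = 12
(Reference bound: |A +̂ A| ≥ 2|A| - 3 for |A| ≥ 2, with |A| = 7 giving ≥ 11.)

|A +̂ A| = 12


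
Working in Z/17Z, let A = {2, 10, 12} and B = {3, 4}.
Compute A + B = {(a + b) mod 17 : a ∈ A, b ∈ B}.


Work in Z/17Z: reduce every sum a + b modulo 17.
Enumerate all 6 pairs:
a = 2: 2+3=5, 2+4=6
a = 10: 10+3=13, 10+4=14
a = 12: 12+3=15, 12+4=16
Distinct residues collected: {5, 6, 13, 14, 15, 16}
|A + B| = 6 (out of 17 total residues).

A + B = {5, 6, 13, 14, 15, 16}


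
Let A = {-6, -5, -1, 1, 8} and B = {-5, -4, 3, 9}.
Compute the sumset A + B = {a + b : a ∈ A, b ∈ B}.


A + B = {a + b : a ∈ A, b ∈ B}.
Enumerate all |A|·|B| = 5·4 = 20 pairs (a, b) and collect distinct sums.
a = -6: -6+-5=-11, -6+-4=-10, -6+3=-3, -6+9=3
a = -5: -5+-5=-10, -5+-4=-9, -5+3=-2, -5+9=4
a = -1: -1+-5=-6, -1+-4=-5, -1+3=2, -1+9=8
a = 1: 1+-5=-4, 1+-4=-3, 1+3=4, 1+9=10
a = 8: 8+-5=3, 8+-4=4, 8+3=11, 8+9=17
Collecting distinct sums: A + B = {-11, -10, -9, -6, -5, -4, -3, -2, 2, 3, 4, 8, 10, 11, 17}
|A + B| = 15

A + B = {-11, -10, -9, -6, -5, -4, -3, -2, 2, 3, 4, 8, 10, 11, 17}


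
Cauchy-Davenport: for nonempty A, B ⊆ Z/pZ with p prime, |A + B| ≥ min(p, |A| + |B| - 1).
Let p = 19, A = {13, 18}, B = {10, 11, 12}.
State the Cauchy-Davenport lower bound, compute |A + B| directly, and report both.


Cauchy-Davenport: |A + B| ≥ min(p, |A| + |B| - 1) for A, B nonempty in Z/pZ.
|A| = 2, |B| = 3, p = 19.
CD lower bound = min(19, 2 + 3 - 1) = min(19, 4) = 4.
Compute A + B mod 19 directly:
a = 13: 13+10=4, 13+11=5, 13+12=6
a = 18: 18+10=9, 18+11=10, 18+12=11
A + B = {4, 5, 6, 9, 10, 11}, so |A + B| = 6.
Verify: 6 ≥ 4? Yes ✓.

CD lower bound = 4, actual |A + B| = 6.


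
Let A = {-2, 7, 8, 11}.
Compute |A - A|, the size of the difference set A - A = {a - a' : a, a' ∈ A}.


A - A = {a - a' : a, a' ∈ A}; |A| = 4.
Bounds: 2|A|-1 ≤ |A - A| ≤ |A|² - |A| + 1, i.e. 7 ≤ |A - A| ≤ 13.
Note: 0 ∈ A - A always (from a - a). The set is symmetric: if d ∈ A - A then -d ∈ A - A.
Enumerate nonzero differences d = a - a' with a > a' (then include -d):
Positive differences: {1, 3, 4, 9, 10, 13}
Full difference set: {0} ∪ (positive diffs) ∪ (negative diffs).
|A - A| = 1 + 2·6 = 13 (matches direct enumeration: 13).

|A - A| = 13


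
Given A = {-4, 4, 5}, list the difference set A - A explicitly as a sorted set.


A - A = {a - a' : a, a' ∈ A}.
Compute a - a' for each ordered pair (a, a'):
a = -4: -4--4=0, -4-4=-8, -4-5=-9
a = 4: 4--4=8, 4-4=0, 4-5=-1
a = 5: 5--4=9, 5-4=1, 5-5=0
Collecting distinct values (and noting 0 appears from a-a):
A - A = {-9, -8, -1, 0, 1, 8, 9}
|A - A| = 7

A - A = {-9, -8, -1, 0, 1, 8, 9}


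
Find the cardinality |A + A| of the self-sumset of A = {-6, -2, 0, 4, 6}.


A + A = {a + a' : a, a' ∈ A}; |A| = 5.
General bounds: 2|A| - 1 ≤ |A + A| ≤ |A|(|A|+1)/2, i.e. 9 ≤ |A + A| ≤ 15.
Lower bound 2|A|-1 is attained iff A is an arithmetic progression.
Enumerate sums a + a' for a ≤ a' (symmetric, so this suffices):
a = -6: -6+-6=-12, -6+-2=-8, -6+0=-6, -6+4=-2, -6+6=0
a = -2: -2+-2=-4, -2+0=-2, -2+4=2, -2+6=4
a = 0: 0+0=0, 0+4=4, 0+6=6
a = 4: 4+4=8, 4+6=10
a = 6: 6+6=12
Distinct sums: {-12, -8, -6, -4, -2, 0, 2, 4, 6, 8, 10, 12}
|A + A| = 12

|A + A| = 12


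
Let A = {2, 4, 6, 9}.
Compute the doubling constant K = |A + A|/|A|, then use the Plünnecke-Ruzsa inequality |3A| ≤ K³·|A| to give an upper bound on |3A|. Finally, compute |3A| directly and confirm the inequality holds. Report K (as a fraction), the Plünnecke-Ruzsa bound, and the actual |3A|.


|A| = 4.
Step 1: Compute A + A by enumerating all 16 pairs.
A + A = {4, 6, 8, 10, 11, 12, 13, 15, 18}, so |A + A| = 9.
Step 2: Doubling constant K = |A + A|/|A| = 9/4 = 9/4 ≈ 2.2500.
Step 3: Plünnecke-Ruzsa gives |3A| ≤ K³·|A| = (2.2500)³ · 4 ≈ 45.5625.
Step 4: Compute 3A = A + A + A directly by enumerating all triples (a,b,c) ∈ A³; |3A| = 16.
Step 5: Check 16 ≤ 45.5625? Yes ✓.

K = 9/4, Plünnecke-Ruzsa bound K³|A| ≈ 45.5625, |3A| = 16, inequality holds.


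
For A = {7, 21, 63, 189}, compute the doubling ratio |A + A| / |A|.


|A| = 4.
Compute A + A by enumerating all 16 pairs.
A + A = {14, 28, 42, 70, 84, 126, 196, 210, 252, 378}, so |A + A| = 10.
K = |A + A| / |A| = 10/4 = 5/2 ≈ 2.5000.
Reference: AP of size 4 gives K = 7/4 ≈ 1.7500; a fully generic set of size 4 gives K ≈ 2.5000.

|A| = 4, |A + A| = 10, K = 10/4 = 5/2.


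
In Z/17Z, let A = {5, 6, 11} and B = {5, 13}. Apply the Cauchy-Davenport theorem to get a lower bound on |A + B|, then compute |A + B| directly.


Cauchy-Davenport: |A + B| ≥ min(p, |A| + |B| - 1) for A, B nonempty in Z/pZ.
|A| = 3, |B| = 2, p = 17.
CD lower bound = min(17, 3 + 2 - 1) = min(17, 4) = 4.
Compute A + B mod 17 directly:
a = 5: 5+5=10, 5+13=1
a = 6: 6+5=11, 6+13=2
a = 11: 11+5=16, 11+13=7
A + B = {1, 2, 7, 10, 11, 16}, so |A + B| = 6.
Verify: 6 ≥ 4? Yes ✓.

CD lower bound = 4, actual |A + B| = 6.


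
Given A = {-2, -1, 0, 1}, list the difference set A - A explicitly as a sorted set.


A - A = {a - a' : a, a' ∈ A}.
Compute a - a' for each ordered pair (a, a'):
a = -2: -2--2=0, -2--1=-1, -2-0=-2, -2-1=-3
a = -1: -1--2=1, -1--1=0, -1-0=-1, -1-1=-2
a = 0: 0--2=2, 0--1=1, 0-0=0, 0-1=-1
a = 1: 1--2=3, 1--1=2, 1-0=1, 1-1=0
Collecting distinct values (and noting 0 appears from a-a):
A - A = {-3, -2, -1, 0, 1, 2, 3}
|A - A| = 7

A - A = {-3, -2, -1, 0, 1, 2, 3}


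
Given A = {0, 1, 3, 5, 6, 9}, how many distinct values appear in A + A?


A + A = {a + a' : a, a' ∈ A}; |A| = 6.
General bounds: 2|A| - 1 ≤ |A + A| ≤ |A|(|A|+1)/2, i.e. 11 ≤ |A + A| ≤ 21.
Lower bound 2|A|-1 is attained iff A is an arithmetic progression.
Enumerate sums a + a' for a ≤ a' (symmetric, so this suffices):
a = 0: 0+0=0, 0+1=1, 0+3=3, 0+5=5, 0+6=6, 0+9=9
a = 1: 1+1=2, 1+3=4, 1+5=6, 1+6=7, 1+9=10
a = 3: 3+3=6, 3+5=8, 3+6=9, 3+9=12
a = 5: 5+5=10, 5+6=11, 5+9=14
a = 6: 6+6=12, 6+9=15
a = 9: 9+9=18
Distinct sums: {0, 1, 2, 3, 4, 5, 6, 7, 8, 9, 10, 11, 12, 14, 15, 18}
|A + A| = 16

|A + A| = 16


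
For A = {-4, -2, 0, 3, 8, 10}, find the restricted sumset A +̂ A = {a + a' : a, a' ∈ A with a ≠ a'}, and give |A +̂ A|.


Restricted sumset: A +̂ A = {a + a' : a ∈ A, a' ∈ A, a ≠ a'}.
Equivalently, take A + A and drop any sum 2a that is achievable ONLY as a + a for a ∈ A (i.e. sums representable only with equal summands).
Enumerate pairs (a, a') with a < a' (symmetric, so each unordered pair gives one sum; this covers all a ≠ a'):
  -4 + -2 = -6
  -4 + 0 = -4
  -4 + 3 = -1
  -4 + 8 = 4
  -4 + 10 = 6
  -2 + 0 = -2
  -2 + 3 = 1
  -2 + 8 = 6
  -2 + 10 = 8
  0 + 3 = 3
  0 + 8 = 8
  0 + 10 = 10
  3 + 8 = 11
  3 + 10 = 13
  8 + 10 = 18
Collected distinct sums: {-6, -4, -2, -1, 1, 3, 4, 6, 8, 10, 11, 13, 18}
|A +̂ A| = 13
(Reference bound: |A +̂ A| ≥ 2|A| - 3 for |A| ≥ 2, with |A| = 6 giving ≥ 9.)

|A +̂ A| = 13


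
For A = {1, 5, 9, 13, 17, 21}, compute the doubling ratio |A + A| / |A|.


|A| = 6.
Compute A + A by enumerating all 36 pairs.
A + A = {2, 6, 10, 14, 18, 22, 26, 30, 34, 38, 42}, so |A + A| = 11.
K = |A + A| / |A| = 11/6 (already in lowest terms) ≈ 1.8333.
Reference: AP of size 6 gives K = 11/6 ≈ 1.8333; a fully generic set of size 6 gives K ≈ 3.5000.

|A| = 6, |A + A| = 11, K = 11/6.


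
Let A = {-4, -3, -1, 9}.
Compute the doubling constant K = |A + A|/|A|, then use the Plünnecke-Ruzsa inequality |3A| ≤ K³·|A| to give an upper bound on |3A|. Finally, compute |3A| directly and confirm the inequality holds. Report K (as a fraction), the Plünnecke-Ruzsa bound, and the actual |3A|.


|A| = 4.
Step 1: Compute A + A by enumerating all 16 pairs.
A + A = {-8, -7, -6, -5, -4, -2, 5, 6, 8, 18}, so |A + A| = 10.
Step 2: Doubling constant K = |A + A|/|A| = 10/4 = 10/4 ≈ 2.5000.
Step 3: Plünnecke-Ruzsa gives |3A| ≤ K³·|A| = (2.5000)³ · 4 ≈ 62.5000.
Step 4: Compute 3A = A + A + A directly by enumerating all triples (a,b,c) ∈ A³; |3A| = 19.
Step 5: Check 19 ≤ 62.5000? Yes ✓.

K = 10/4, Plünnecke-Ruzsa bound K³|A| ≈ 62.5000, |3A| = 19, inequality holds.


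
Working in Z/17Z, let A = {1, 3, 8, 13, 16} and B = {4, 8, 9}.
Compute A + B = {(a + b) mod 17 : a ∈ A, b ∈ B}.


Work in Z/17Z: reduce every sum a + b modulo 17.
Enumerate all 15 pairs:
a = 1: 1+4=5, 1+8=9, 1+9=10
a = 3: 3+4=7, 3+8=11, 3+9=12
a = 8: 8+4=12, 8+8=16, 8+9=0
a = 13: 13+4=0, 13+8=4, 13+9=5
a = 16: 16+4=3, 16+8=7, 16+9=8
Distinct residues collected: {0, 3, 4, 5, 7, 8, 9, 10, 11, 12, 16}
|A + B| = 11 (out of 17 total residues).

A + B = {0, 3, 4, 5, 7, 8, 9, 10, 11, 12, 16}


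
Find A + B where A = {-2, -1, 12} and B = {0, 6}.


A + B = {a + b : a ∈ A, b ∈ B}.
Enumerate all |A|·|B| = 3·2 = 6 pairs (a, b) and collect distinct sums.
a = -2: -2+0=-2, -2+6=4
a = -1: -1+0=-1, -1+6=5
a = 12: 12+0=12, 12+6=18
Collecting distinct sums: A + B = {-2, -1, 4, 5, 12, 18}
|A + B| = 6

A + B = {-2, -1, 4, 5, 12, 18}


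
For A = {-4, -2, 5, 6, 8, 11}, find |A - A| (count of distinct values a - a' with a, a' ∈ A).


A - A = {a - a' : a, a' ∈ A}; |A| = 6.
Bounds: 2|A|-1 ≤ |A - A| ≤ |A|² - |A| + 1, i.e. 11 ≤ |A - A| ≤ 31.
Note: 0 ∈ A - A always (from a - a). The set is symmetric: if d ∈ A - A then -d ∈ A - A.
Enumerate nonzero differences d = a - a' with a > a' (then include -d):
Positive differences: {1, 2, 3, 5, 6, 7, 8, 9, 10, 12, 13, 15}
Full difference set: {0} ∪ (positive diffs) ∪ (negative diffs).
|A - A| = 1 + 2·12 = 25 (matches direct enumeration: 25).

|A - A| = 25


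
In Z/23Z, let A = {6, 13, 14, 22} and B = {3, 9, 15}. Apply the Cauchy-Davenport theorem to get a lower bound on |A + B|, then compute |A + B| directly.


Cauchy-Davenport: |A + B| ≥ min(p, |A| + |B| - 1) for A, B nonempty in Z/pZ.
|A| = 4, |B| = 3, p = 23.
CD lower bound = min(23, 4 + 3 - 1) = min(23, 6) = 6.
Compute A + B mod 23 directly:
a = 6: 6+3=9, 6+9=15, 6+15=21
a = 13: 13+3=16, 13+9=22, 13+15=5
a = 14: 14+3=17, 14+9=0, 14+15=6
a = 22: 22+3=2, 22+9=8, 22+15=14
A + B = {0, 2, 5, 6, 8, 9, 14, 15, 16, 17, 21, 22}, so |A + B| = 12.
Verify: 12 ≥ 6? Yes ✓.

CD lower bound = 6, actual |A + B| = 12.


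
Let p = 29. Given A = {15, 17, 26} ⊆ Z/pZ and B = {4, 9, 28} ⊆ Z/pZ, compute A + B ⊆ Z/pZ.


Work in Z/29Z: reduce every sum a + b modulo 29.
Enumerate all 9 pairs:
a = 15: 15+4=19, 15+9=24, 15+28=14
a = 17: 17+4=21, 17+9=26, 17+28=16
a = 26: 26+4=1, 26+9=6, 26+28=25
Distinct residues collected: {1, 6, 14, 16, 19, 21, 24, 25, 26}
|A + B| = 9 (out of 29 total residues).

A + B = {1, 6, 14, 16, 19, 21, 24, 25, 26}


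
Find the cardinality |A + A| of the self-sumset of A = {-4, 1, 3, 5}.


A + A = {a + a' : a, a' ∈ A}; |A| = 4.
General bounds: 2|A| - 1 ≤ |A + A| ≤ |A|(|A|+1)/2, i.e. 7 ≤ |A + A| ≤ 10.
Lower bound 2|A|-1 is attained iff A is an arithmetic progression.
Enumerate sums a + a' for a ≤ a' (symmetric, so this suffices):
a = -4: -4+-4=-8, -4+1=-3, -4+3=-1, -4+5=1
a = 1: 1+1=2, 1+3=4, 1+5=6
a = 3: 3+3=6, 3+5=8
a = 5: 5+5=10
Distinct sums: {-8, -3, -1, 1, 2, 4, 6, 8, 10}
|A + A| = 9

|A + A| = 9


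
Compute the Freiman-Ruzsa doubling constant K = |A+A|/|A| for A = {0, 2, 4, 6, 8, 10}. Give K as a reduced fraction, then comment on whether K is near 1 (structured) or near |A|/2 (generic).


|A| = 6.
Compute A + A by enumerating all 36 pairs.
A + A = {0, 2, 4, 6, 8, 10, 12, 14, 16, 18, 20}, so |A + A| = 11.
K = |A + A| / |A| = 11/6 (already in lowest terms) ≈ 1.8333.
Reference: AP of size 6 gives K = 11/6 ≈ 1.8333; a fully generic set of size 6 gives K ≈ 3.5000.

|A| = 6, |A + A| = 11, K = 11/6.


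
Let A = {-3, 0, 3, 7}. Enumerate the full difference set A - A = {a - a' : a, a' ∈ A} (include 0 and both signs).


A - A = {a - a' : a, a' ∈ A}.
Compute a - a' for each ordered pair (a, a'):
a = -3: -3--3=0, -3-0=-3, -3-3=-6, -3-7=-10
a = 0: 0--3=3, 0-0=0, 0-3=-3, 0-7=-7
a = 3: 3--3=6, 3-0=3, 3-3=0, 3-7=-4
a = 7: 7--3=10, 7-0=7, 7-3=4, 7-7=0
Collecting distinct values (and noting 0 appears from a-a):
A - A = {-10, -7, -6, -4, -3, 0, 3, 4, 6, 7, 10}
|A - A| = 11

A - A = {-10, -7, -6, -4, -3, 0, 3, 4, 6, 7, 10}


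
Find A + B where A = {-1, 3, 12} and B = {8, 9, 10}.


A + B = {a + b : a ∈ A, b ∈ B}.
Enumerate all |A|·|B| = 3·3 = 9 pairs (a, b) and collect distinct sums.
a = -1: -1+8=7, -1+9=8, -1+10=9
a = 3: 3+8=11, 3+9=12, 3+10=13
a = 12: 12+8=20, 12+9=21, 12+10=22
Collecting distinct sums: A + B = {7, 8, 9, 11, 12, 13, 20, 21, 22}
|A + B| = 9

A + B = {7, 8, 9, 11, 12, 13, 20, 21, 22}


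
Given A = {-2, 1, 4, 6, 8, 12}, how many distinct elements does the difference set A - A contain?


A - A = {a - a' : a, a' ∈ A}; |A| = 6.
Bounds: 2|A|-1 ≤ |A - A| ≤ |A|² - |A| + 1, i.e. 11 ≤ |A - A| ≤ 31.
Note: 0 ∈ A - A always (from a - a). The set is symmetric: if d ∈ A - A then -d ∈ A - A.
Enumerate nonzero differences d = a - a' with a > a' (then include -d):
Positive differences: {2, 3, 4, 5, 6, 7, 8, 10, 11, 14}
Full difference set: {0} ∪ (positive diffs) ∪ (negative diffs).
|A - A| = 1 + 2·10 = 21 (matches direct enumeration: 21).

|A - A| = 21


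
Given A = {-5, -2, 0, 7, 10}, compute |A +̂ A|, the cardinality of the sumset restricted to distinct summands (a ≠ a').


Restricted sumset: A +̂ A = {a + a' : a ∈ A, a' ∈ A, a ≠ a'}.
Equivalently, take A + A and drop any sum 2a that is achievable ONLY as a + a for a ∈ A (i.e. sums representable only with equal summands).
Enumerate pairs (a, a') with a < a' (symmetric, so each unordered pair gives one sum; this covers all a ≠ a'):
  -5 + -2 = -7
  -5 + 0 = -5
  -5 + 7 = 2
  -5 + 10 = 5
  -2 + 0 = -2
  -2 + 7 = 5
  -2 + 10 = 8
  0 + 7 = 7
  0 + 10 = 10
  7 + 10 = 17
Collected distinct sums: {-7, -5, -2, 2, 5, 7, 8, 10, 17}
|A +̂ A| = 9
(Reference bound: |A +̂ A| ≥ 2|A| - 3 for |A| ≥ 2, with |A| = 5 giving ≥ 7.)

|A +̂ A| = 9


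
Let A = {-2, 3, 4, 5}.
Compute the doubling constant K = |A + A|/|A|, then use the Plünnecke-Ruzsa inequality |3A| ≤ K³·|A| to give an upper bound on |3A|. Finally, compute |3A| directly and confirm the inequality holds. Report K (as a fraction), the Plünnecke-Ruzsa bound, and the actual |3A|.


|A| = 4.
Step 1: Compute A + A by enumerating all 16 pairs.
A + A = {-4, 1, 2, 3, 6, 7, 8, 9, 10}, so |A + A| = 9.
Step 2: Doubling constant K = |A + A|/|A| = 9/4 = 9/4 ≈ 2.2500.
Step 3: Plünnecke-Ruzsa gives |3A| ≤ K³·|A| = (2.2500)³ · 4 ≈ 45.5625.
Step 4: Compute 3A = A + A + A directly by enumerating all triples (a,b,c) ∈ A³; |3A| = 16.
Step 5: Check 16 ≤ 45.5625? Yes ✓.

K = 9/4, Plünnecke-Ruzsa bound K³|A| ≈ 45.5625, |3A| = 16, inequality holds.


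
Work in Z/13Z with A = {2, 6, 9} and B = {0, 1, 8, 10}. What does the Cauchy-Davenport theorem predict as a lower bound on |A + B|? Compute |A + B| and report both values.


Cauchy-Davenport: |A + B| ≥ min(p, |A| + |B| - 1) for A, B nonempty in Z/pZ.
|A| = 3, |B| = 4, p = 13.
CD lower bound = min(13, 3 + 4 - 1) = min(13, 6) = 6.
Compute A + B mod 13 directly:
a = 2: 2+0=2, 2+1=3, 2+8=10, 2+10=12
a = 6: 6+0=6, 6+1=7, 6+8=1, 6+10=3
a = 9: 9+0=9, 9+1=10, 9+8=4, 9+10=6
A + B = {1, 2, 3, 4, 6, 7, 9, 10, 12}, so |A + B| = 9.
Verify: 9 ≥ 6? Yes ✓.

CD lower bound = 6, actual |A + B| = 9.


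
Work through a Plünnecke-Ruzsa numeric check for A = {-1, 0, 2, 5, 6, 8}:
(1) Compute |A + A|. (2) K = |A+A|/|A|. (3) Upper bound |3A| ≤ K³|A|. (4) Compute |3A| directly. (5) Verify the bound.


|A| = 6.
Step 1: Compute A + A by enumerating all 36 pairs.
A + A = {-2, -1, 0, 1, 2, 4, 5, 6, 7, 8, 10, 11, 12, 13, 14, 16}, so |A + A| = 16.
Step 2: Doubling constant K = |A + A|/|A| = 16/6 = 16/6 ≈ 2.6667.
Step 3: Plünnecke-Ruzsa gives |3A| ≤ K³·|A| = (2.6667)³ · 6 ≈ 113.7778.
Step 4: Compute 3A = A + A + A directly by enumerating all triples (a,b,c) ∈ A³; |3A| = 27.
Step 5: Check 27 ≤ 113.7778? Yes ✓.

K = 16/6, Plünnecke-Ruzsa bound K³|A| ≈ 113.7778, |3A| = 27, inequality holds.


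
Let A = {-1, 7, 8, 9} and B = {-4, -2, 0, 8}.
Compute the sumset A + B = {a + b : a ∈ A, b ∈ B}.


A + B = {a + b : a ∈ A, b ∈ B}.
Enumerate all |A|·|B| = 4·4 = 16 pairs (a, b) and collect distinct sums.
a = -1: -1+-4=-5, -1+-2=-3, -1+0=-1, -1+8=7
a = 7: 7+-4=3, 7+-2=5, 7+0=7, 7+8=15
a = 8: 8+-4=4, 8+-2=6, 8+0=8, 8+8=16
a = 9: 9+-4=5, 9+-2=7, 9+0=9, 9+8=17
Collecting distinct sums: A + B = {-5, -3, -1, 3, 4, 5, 6, 7, 8, 9, 15, 16, 17}
|A + B| = 13

A + B = {-5, -3, -1, 3, 4, 5, 6, 7, 8, 9, 15, 16, 17}


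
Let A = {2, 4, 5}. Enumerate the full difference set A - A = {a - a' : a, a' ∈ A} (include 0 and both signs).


A - A = {a - a' : a, a' ∈ A}.
Compute a - a' for each ordered pair (a, a'):
a = 2: 2-2=0, 2-4=-2, 2-5=-3
a = 4: 4-2=2, 4-4=0, 4-5=-1
a = 5: 5-2=3, 5-4=1, 5-5=0
Collecting distinct values (and noting 0 appears from a-a):
A - A = {-3, -2, -1, 0, 1, 2, 3}
|A - A| = 7

A - A = {-3, -2, -1, 0, 1, 2, 3}


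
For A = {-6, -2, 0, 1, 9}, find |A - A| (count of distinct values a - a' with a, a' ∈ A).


A - A = {a - a' : a, a' ∈ A}; |A| = 5.
Bounds: 2|A|-1 ≤ |A - A| ≤ |A|² - |A| + 1, i.e. 9 ≤ |A - A| ≤ 21.
Note: 0 ∈ A - A always (from a - a). The set is symmetric: if d ∈ A - A then -d ∈ A - A.
Enumerate nonzero differences d = a - a' with a > a' (then include -d):
Positive differences: {1, 2, 3, 4, 6, 7, 8, 9, 11, 15}
Full difference set: {0} ∪ (positive diffs) ∪ (negative diffs).
|A - A| = 1 + 2·10 = 21 (matches direct enumeration: 21).

|A - A| = 21


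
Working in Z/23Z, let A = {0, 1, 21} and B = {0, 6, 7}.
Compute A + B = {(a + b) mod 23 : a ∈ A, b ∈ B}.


Work in Z/23Z: reduce every sum a + b modulo 23.
Enumerate all 9 pairs:
a = 0: 0+0=0, 0+6=6, 0+7=7
a = 1: 1+0=1, 1+6=7, 1+7=8
a = 21: 21+0=21, 21+6=4, 21+7=5
Distinct residues collected: {0, 1, 4, 5, 6, 7, 8, 21}
|A + B| = 8 (out of 23 total residues).

A + B = {0, 1, 4, 5, 6, 7, 8, 21}


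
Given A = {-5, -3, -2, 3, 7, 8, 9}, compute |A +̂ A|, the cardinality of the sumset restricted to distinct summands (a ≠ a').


Restricted sumset: A +̂ A = {a + a' : a ∈ A, a' ∈ A, a ≠ a'}.
Equivalently, take A + A and drop any sum 2a that is achievable ONLY as a + a for a ∈ A (i.e. sums representable only with equal summands).
Enumerate pairs (a, a') with a < a' (symmetric, so each unordered pair gives one sum; this covers all a ≠ a'):
  -5 + -3 = -8
  -5 + -2 = -7
  -5 + 3 = -2
  -5 + 7 = 2
  -5 + 8 = 3
  -5 + 9 = 4
  -3 + -2 = -5
  -3 + 3 = 0
  -3 + 7 = 4
  -3 + 8 = 5
  -3 + 9 = 6
  -2 + 3 = 1
  -2 + 7 = 5
  -2 + 8 = 6
  -2 + 9 = 7
  3 + 7 = 10
  3 + 8 = 11
  3 + 9 = 12
  7 + 8 = 15
  7 + 9 = 16
  8 + 9 = 17
Collected distinct sums: {-8, -7, -5, -2, 0, 1, 2, 3, 4, 5, 6, 7, 10, 11, 12, 15, 16, 17}
|A +̂ A| = 18
(Reference bound: |A +̂ A| ≥ 2|A| - 3 for |A| ≥ 2, with |A| = 7 giving ≥ 11.)

|A +̂ A| = 18


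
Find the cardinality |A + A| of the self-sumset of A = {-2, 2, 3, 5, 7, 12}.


A + A = {a + a' : a, a' ∈ A}; |A| = 6.
General bounds: 2|A| - 1 ≤ |A + A| ≤ |A|(|A|+1)/2, i.e. 11 ≤ |A + A| ≤ 21.
Lower bound 2|A|-1 is attained iff A is an arithmetic progression.
Enumerate sums a + a' for a ≤ a' (symmetric, so this suffices):
a = -2: -2+-2=-4, -2+2=0, -2+3=1, -2+5=3, -2+7=5, -2+12=10
a = 2: 2+2=4, 2+3=5, 2+5=7, 2+7=9, 2+12=14
a = 3: 3+3=6, 3+5=8, 3+7=10, 3+12=15
a = 5: 5+5=10, 5+7=12, 5+12=17
a = 7: 7+7=14, 7+12=19
a = 12: 12+12=24
Distinct sums: {-4, 0, 1, 3, 4, 5, 6, 7, 8, 9, 10, 12, 14, 15, 17, 19, 24}
|A + A| = 17

|A + A| = 17
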